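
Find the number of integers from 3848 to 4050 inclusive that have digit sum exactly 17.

9

The integers in [3848, 4050] that have digit sum exactly 17: 3851, 3860, 3905, 3914, 3923, 3932, 3941, 3950, 4049.
9 qualify.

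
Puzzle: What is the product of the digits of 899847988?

8×9×9×8×4×7×9×8×8 = 83607552

83607552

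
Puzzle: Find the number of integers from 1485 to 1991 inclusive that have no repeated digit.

291

The integers in [1485, 1991] that have no repeated digit: 1485, 1486, 1487, 1489, 1490, 1492, …, 1986, 1987.
291 qualify.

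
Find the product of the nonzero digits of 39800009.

3×9×8×9 = 1944

1944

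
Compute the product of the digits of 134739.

1×3×4×7×3×9 = 2268

2268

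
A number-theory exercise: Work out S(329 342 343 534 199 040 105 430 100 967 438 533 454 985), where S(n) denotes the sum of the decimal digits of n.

3+2+9+3+4+2+3+4+3+5+3+4+1+9+9+0+4+0+1+0+5+4+3+0+1+0+0+9+6+7+4+3+8+5+3+3+4+5+4+9+8+5 = 165

165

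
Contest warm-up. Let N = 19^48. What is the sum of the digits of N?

19^48 = 23997878253756106444997335735942416102218125380085922630082241
Sum of its 62 digits: 262.

262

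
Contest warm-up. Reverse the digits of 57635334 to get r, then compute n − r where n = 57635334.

Reverse of 57635334 is 43353675.
57635334 − 43353675 = 14281659

14281659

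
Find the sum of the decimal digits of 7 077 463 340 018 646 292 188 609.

111

7+0+7+7+4+6+3+3+4+0+0+1+8+6+4+6+2+9+2+1+8+8+6+0+9 = 111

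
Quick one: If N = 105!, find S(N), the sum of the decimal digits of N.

648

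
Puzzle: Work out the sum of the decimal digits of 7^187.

7^187 = 107977553360979671039059780865956653364244620013381015189483997224402838847174791454409973772716892502021539903543029012599575248169595965353812536306626667543
Sum of its 159 digits: 736.

736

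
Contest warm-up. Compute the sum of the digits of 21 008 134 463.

32

2+1+0+0+8+1+3+4+4+6+3 = 32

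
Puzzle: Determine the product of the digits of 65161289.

6×5×1×6×1×2×8×9 = 25920

25920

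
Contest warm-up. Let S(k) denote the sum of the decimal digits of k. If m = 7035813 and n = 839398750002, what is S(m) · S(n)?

1458

S(7035813) = 7+0+3+5+8+1+3 = 27.
S(839398750002) = 8+3+9+3+9+8+7+5+0+0+0+2 = 54.
27 · 54 = 1458.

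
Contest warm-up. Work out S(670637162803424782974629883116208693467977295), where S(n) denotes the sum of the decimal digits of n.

6+7+0+6+3+7+1+6+2+8+0+3+4+2+4+7+8+2+9+7+4+6+2+9+8+8+3+1+1+6+2+0+8+6+9+3+4+6+7+9+7+7+2+9+5 = 224

224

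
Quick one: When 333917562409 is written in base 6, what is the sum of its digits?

34

333917562409 in base 6 is 413222152120441.
Digit sum: 4+1+3+2+2+2+1+5+2+1+2+0+4+4+1 = 34.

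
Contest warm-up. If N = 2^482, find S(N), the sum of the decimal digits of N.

2^482 = 12486994201263968925526388919172665222994392570659884603436627838501486955279062480481224412253967884639307724485626491581791902717153141225160704
Sum of its 146 digits: 670.

670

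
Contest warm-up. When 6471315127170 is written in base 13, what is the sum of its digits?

6471315127170 in base 13 is 37C31C718C2A.
Digit sum: 3+7+12+3+1+12+7+1+8+12+2+10 = 78.

78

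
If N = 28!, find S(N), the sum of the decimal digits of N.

28! = 304888344611713860501504000000
Sum of its 30 digits: 90.

90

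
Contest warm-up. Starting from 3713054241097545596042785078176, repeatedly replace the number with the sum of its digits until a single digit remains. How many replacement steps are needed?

3713054241097545596042785078176 → 135 → 9 (2 steps)

2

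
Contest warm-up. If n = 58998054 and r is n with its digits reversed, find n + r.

104088039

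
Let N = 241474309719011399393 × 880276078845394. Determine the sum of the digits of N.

241474309719011399393 × 880276078845394 = 212564058501349569285555543632445842
Sum of its 36 digits: 155.

155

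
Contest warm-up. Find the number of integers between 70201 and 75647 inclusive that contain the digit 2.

2254

The integers in [70201, 75647] that contain the digit 2: 70201, 70202, 70203, 70204, 70205, 70206, …, 75632, 75642.
2254 qualify.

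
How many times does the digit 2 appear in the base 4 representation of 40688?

2

40688 in base 4 is 21323300.
The digit 2 appears 2 times.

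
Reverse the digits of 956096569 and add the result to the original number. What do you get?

Reverse of 956096569 is 965690659.
956096569 + 965690659 = 1921787228

1921787228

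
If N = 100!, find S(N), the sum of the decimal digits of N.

100! = 93326215443944152681699238856266700490715968264381621468592963895217599993229915608941463976156518286253697920827223758251185210916864000000000000000000000000
Sum of its 158 digits: 648.

648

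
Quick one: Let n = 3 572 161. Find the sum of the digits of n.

3+5+7+2+1+6+1 = 25

25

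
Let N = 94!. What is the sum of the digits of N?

94! = 108736615665674308027365285256786601004186803580182872307497374434045199869417927630229109214583415458560865651202385340530688000000000000000000000
Sum of its 147 digits: 549.

549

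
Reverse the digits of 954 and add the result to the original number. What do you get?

Reverse of 954 is 459.
954 + 459 = 1413

1413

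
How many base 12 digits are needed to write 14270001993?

10

14270001993 in base 12 is 2922BB3009, which has 10 digits.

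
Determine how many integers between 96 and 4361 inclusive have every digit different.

The integers in [96, 4361] that have every digit different: 96, 97, 98, 102, 103, 104, …, 4360, 4361.
2361 qualify.

2361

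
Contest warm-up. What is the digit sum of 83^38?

328

83^38 = 8413321989597619126355774400233773265573827733478530363367930465333602809
Sum of its 73 digits: 328.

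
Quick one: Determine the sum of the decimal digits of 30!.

30! = 265252859812191058636308480000000
Sum of its 33 digits: 117.

117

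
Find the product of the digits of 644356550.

6×4×4×3×5×6×5×5×0 = 0

0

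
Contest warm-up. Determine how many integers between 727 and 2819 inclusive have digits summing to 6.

36

The integers in [727, 2819] that have digits summing to 6: 1005, 1014, 1023, 1032, 1041, 1050, …, 2310, 2400.
36 qualify.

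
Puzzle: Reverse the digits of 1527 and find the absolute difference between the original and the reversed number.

Reverse of 1527 is 7251.
|1527 − 7251| = 5724

5724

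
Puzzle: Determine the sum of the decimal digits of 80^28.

118

80^28 = 193428131138340667952988160000000000000000000000000000
Sum of its 54 digits: 118.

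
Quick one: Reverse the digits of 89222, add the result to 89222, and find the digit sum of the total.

Reversal of 89222 is 22298; 89222 + 22298 = 111520.
Digit sum of 111520: 1+1+1+5+2+0 = 10.

10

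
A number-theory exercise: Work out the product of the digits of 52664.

1440

5×2×6×6×4 = 1440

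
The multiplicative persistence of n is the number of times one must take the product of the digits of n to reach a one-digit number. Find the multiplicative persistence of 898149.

2

898149 → 20736 → 0 (2 steps)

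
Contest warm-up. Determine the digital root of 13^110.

7

The digital root of n equals n mod 9 (or 9 when 9 | n), so we need 13^110 mod 9.
13^110 ≡ 7 (mod 9), so the digital root is 7.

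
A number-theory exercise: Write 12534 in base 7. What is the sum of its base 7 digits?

18

12534 in base 7 is 51354.
Digit sum: 5+1+3+5+4 = 18.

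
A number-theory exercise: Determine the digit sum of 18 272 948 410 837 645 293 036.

1+8+2+7+2+9+4+8+4+1+0+8+3+7+6+4+5+2+9+3+0+3+6 = 102

102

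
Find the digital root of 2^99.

The digital root of n equals n mod 9 (or 9 when 9 | n), so we need 2^99 mod 9.
2^99 ≡ 8 (mod 9), so the digital root is 8.

8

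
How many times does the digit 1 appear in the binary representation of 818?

5

818 in base 2 is 1100110010.
The digit 1 appears 5 times.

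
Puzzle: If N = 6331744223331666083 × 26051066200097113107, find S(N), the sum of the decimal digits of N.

204

6331744223331666083 × 26051066200097113107 = 164948687924095713038784734584806649881
Sum of its 39 digits: 204.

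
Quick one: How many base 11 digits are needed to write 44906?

5

44906 in base 11 is 30814, which has 5 digits.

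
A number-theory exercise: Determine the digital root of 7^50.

4

The digital root of n equals n mod 9 (or 9 when 9 | n), so we need 7^50 mod 9.
7^50 ≡ 4 (mod 9), so the digital root is 4.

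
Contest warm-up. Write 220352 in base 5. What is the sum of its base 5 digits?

16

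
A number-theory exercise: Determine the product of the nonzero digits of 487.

224

4×8×7 = 224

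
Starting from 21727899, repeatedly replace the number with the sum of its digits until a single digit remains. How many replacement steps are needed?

2

21727899 → 45 → 9 (2 steps)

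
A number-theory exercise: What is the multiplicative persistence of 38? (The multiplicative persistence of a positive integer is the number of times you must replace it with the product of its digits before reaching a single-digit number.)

38 → 24 → 8 (2 steps)

2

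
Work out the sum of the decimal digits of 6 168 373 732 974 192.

6+1+6+8+3+7+3+7+3+2+9+7+4+1+9+2 = 78

78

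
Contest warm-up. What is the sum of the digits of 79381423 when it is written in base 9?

79381423 in base 9 is 175328751.
Digit sum: 1+7+5+3+2+8+7+5+1 = 39.

39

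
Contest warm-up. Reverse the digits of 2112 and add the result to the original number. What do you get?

Reverse of 2112 is 2112.
2112 + 2112 = 4224

4224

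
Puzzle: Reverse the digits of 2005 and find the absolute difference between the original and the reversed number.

2997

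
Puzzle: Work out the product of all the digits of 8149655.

43200

8×1×4×9×6×5×5 = 43200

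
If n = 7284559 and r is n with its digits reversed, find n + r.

Reverse of 7284559 is 9554827.
7284559 + 9554827 = 16839386

16839386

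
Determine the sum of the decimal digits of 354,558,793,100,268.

66

3+5+4+5+5+8+7+9+3+1+0+0+2+6+8 = 66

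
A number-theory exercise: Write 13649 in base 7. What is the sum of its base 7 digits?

23

13649 in base 7 is 54536.
Digit sum: 5+4+5+3+6 = 23.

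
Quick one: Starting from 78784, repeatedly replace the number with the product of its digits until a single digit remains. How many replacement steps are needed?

3

78784 → 12544 → 160 → 0 (3 steps)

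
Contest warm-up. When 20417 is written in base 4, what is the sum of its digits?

20417 in base 4 is 10333001.
Digit sum: 1+0+3+3+3+0+0+1 = 11.

11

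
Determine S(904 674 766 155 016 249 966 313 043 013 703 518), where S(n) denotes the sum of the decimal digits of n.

145

9+0+4+6+7+4+7+6+6+1+5+5+0+1+6+2+4+9+9+6+6+3+1+3+0+4+3+0+1+3+7+0+3+5+1+8 = 145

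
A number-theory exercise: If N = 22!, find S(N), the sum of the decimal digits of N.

72

22! = 1124000727777607680000
Sum of its 22 digits: 72.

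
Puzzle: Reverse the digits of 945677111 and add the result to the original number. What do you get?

1057453660

Reverse of 945677111 is 111776549.
945677111 + 111776549 = 1057453660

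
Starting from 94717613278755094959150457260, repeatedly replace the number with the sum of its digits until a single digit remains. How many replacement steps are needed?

94717613278755094959150457260 → 138 → 12 → 3 (3 steps)

3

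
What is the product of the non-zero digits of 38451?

480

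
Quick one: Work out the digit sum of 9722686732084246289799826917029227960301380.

9+7+2+2+6+8+6+7+3+2+0+8+4+2+4+6+2+8+9+7+9+9+8+2+6+9+1+7+0+2+9+2+2+7+9+6+0+3+0+1+3+8+0 = 205

205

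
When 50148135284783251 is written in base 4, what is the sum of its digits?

43

50148135284783251 in base 4 is 2302022113122131303003202103.
Digit sum: 2+3+0+2+0+2+2+1+1+3+1+2+2+1+3+1+3+0+3+0+0+3+2+0+2+1+0+3 = 43.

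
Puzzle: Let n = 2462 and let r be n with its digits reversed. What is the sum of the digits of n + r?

10

Reversal of 2462 is 2642; 2462 + 2642 = 5104.
Digit sum of 5104: 5+1+0+4 = 10.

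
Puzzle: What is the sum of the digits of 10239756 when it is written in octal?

10239756 in base 8 is 47037414.
Digit sum: 4+7+0+3+7+4+1+4 = 30.

30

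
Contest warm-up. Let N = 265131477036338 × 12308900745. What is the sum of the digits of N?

265131477036338 × 12308900745 = 3263477035215531200271810
Sum of its 25 digits: 78.

78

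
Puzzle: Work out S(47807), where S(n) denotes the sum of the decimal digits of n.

4+7+8+0+7 = 26

26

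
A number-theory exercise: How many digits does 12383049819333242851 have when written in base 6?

25

12383049819333242851 in base 6 is 2340252244505401114153111, which has 25 digits.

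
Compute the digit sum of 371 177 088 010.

3+7+1+1+7+7+0+8+8+0+1+0 = 43

43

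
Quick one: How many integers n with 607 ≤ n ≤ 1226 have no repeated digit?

346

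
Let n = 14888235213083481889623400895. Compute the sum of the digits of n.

1+4+8+8+8+2+3+5+2+1+3+0+8+3+4+8+1+8+8+9+6+2+3+4+0+0+8+9+5 = 131

131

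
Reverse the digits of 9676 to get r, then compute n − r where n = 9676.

2907

Reverse of 9676 is 6769.
9676 − 6769 = 2907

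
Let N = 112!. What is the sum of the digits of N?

765

112! = 197450685722107402353682037275992488341277868034975337796656295094902858969771811440894224355027779366597957338237853638272334919686385621811850780464277094400000000000000000000000000
Sum of its 183 digits: 765.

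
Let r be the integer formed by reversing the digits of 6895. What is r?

Reversing 6895 gives 5986.

5986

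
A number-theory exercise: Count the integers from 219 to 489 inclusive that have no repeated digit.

193

The integers in [219, 489] that have no repeated digit: 219, 230, 231, 234, 235, 236, …, 487, 489.
193 qualify.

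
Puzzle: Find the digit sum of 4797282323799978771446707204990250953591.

202

4+7+9+7+2+8+2+3+2+3+7+9+9+9+7+8+7+7+1+4+4+6+7+0+7+2+0+4+9+9+0+2+5+0+9+5+3+5+9+1 = 202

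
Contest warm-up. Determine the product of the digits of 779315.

7×7×9×3×1×5 = 6615

6615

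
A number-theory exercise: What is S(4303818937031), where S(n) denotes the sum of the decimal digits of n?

50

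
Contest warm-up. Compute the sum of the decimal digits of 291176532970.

2+9+1+1+7+6+5+3+2+9+7+0 = 52

52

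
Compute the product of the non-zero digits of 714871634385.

7×1×4×8×7×1×6×3×4×3×8×5 = 13547520

13547520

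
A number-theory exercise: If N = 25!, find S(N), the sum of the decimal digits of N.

25! = 15511210043330985984000000
Sum of its 26 digits: 72.

72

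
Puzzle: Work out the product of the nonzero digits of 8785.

2240

8×7×8×5 = 2240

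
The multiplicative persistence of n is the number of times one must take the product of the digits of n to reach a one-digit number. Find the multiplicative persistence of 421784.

4

421784 → 1792 → 126 → 12 → 2 (4 steps)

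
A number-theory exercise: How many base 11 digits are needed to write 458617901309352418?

458617901309352418 in base 11 is 9A875884763118607, which has 17 digits.

17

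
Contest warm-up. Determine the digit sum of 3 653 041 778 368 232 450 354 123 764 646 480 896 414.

3+6+5+3+0+4+1+7+7+8+3+6+8+2+3+2+4+5+0+3+5+4+1+2+3+7+6+4+6+4+6+4+8+0+8+9+6+4+1+4 = 172

172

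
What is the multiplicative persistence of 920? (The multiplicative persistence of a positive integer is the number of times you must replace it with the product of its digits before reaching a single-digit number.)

1

920 → 0 (1 step)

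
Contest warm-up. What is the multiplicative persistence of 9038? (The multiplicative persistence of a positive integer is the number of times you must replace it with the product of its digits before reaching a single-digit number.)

9038 → 0 (1 step)

1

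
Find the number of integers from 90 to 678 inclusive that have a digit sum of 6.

21

The integers in [90, 678] that have a digit sum of 6: 105, 114, 123, 132, 141, 150, …, 510, 600.
21 qualify.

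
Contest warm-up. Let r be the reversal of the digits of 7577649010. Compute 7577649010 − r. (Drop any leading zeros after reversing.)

7468181253

Reverse of 7577649010 is 109467757.
7577649010 − 109467757 = 7468181253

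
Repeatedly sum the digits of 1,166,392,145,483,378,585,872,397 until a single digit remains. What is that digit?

1+1+6+6+3+9+2+1+4+5+4+8+3+3+7+8+5+8+5+8+7+2+3+9+7 = 125
1+2+5 = 8

8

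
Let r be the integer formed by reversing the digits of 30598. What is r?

Reversing 30598 gives 89503.

89503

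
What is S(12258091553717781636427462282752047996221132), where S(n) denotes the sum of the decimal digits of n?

184

1+2+2+5+8+0+9+1+5+5+3+7+1+7+7+8+1+6+3+6+4+2+7+4+6+2+2+8+2+7+5+2+0+4+7+9+9+6+2+2+1+1+3+2 = 184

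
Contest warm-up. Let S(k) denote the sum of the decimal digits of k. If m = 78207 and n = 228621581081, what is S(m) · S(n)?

S(78207) = 7+8+2+0+7 = 24.
S(228621581081) = 2+2+8+6+2+1+5+8+1+0+8+1 = 44.
24 · 44 = 1056.

1056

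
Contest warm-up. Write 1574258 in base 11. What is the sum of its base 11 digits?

38

1574258 in base 11 is 985844.
Digit sum: 9+8+5+8+4+4 = 38.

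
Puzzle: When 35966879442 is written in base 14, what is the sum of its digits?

65

35966879442 in base 14 is 1A52AB54D4.
Digit sum: 1+10+5+2+10+11+5+4+13+4 = 65.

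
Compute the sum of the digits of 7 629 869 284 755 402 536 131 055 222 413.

7+6+2+9+8+6+9+2+8+4+7+5+5+4+0+2+5+3+6+1+3+1+0+5+5+2+2+2+4+1+3 = 127

127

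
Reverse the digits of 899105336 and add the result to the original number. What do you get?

Reverse of 899105336 is 633501998.
899105336 + 633501998 = 1532607334

1532607334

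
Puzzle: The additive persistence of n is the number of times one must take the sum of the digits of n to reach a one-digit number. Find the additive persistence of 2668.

2668 → 22 → 4 (2 steps)

2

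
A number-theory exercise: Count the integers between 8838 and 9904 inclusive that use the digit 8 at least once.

414

The integers in [8838, 9904] that use the digit 8 at least once: 8838, 8839, 8840, 8841, 8842, 8843, …, 9898, 9899.
414 qualify.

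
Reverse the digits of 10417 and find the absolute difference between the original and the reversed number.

Reverse of 10417 is 71401.
|10417 − 71401| = 60984

60984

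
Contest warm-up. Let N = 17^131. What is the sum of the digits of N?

719

17^131 = 154457393072366309211243453140265336130679022855532916933912066667508381014824689935939748335468475166201536661429828074002635558976064397547405836087319391984433
Sum of its 162 digits: 719.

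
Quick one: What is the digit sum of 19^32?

199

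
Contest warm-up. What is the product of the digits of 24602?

2×4×6×0×2 = 0

0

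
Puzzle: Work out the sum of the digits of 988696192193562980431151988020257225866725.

200

9+8+8+6+9+6+1+9+2+1+9+3+5+6+2+9+8+0+4+3+1+1+5+1+9+8+8+0+2+0+2+5+7+2+2+5+8+6+6+7+2+5 = 200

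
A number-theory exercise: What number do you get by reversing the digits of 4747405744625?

Reversing 4747405744625 gives 5264475047474.

5264475047474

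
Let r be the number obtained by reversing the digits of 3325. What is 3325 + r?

Reverse of 3325 is 5233.
3325 + 5233 = 8558

8558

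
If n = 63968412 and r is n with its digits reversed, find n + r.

85455348

Reverse of 63968412 is 21486936.
63968412 + 21486936 = 85455348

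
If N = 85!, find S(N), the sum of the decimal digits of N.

85! = 281710411438055027694947944226061159480056634330574206405101912752560026159795933451040286452340924018275123200000000000000000000
Sum of its 129 digits: 414.

414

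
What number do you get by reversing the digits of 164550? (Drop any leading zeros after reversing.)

55461

Reversing 164550 gives 55461.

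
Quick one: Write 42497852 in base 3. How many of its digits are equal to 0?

4

42497852 in base 3 is 2221222010002112.
The digit 0 appears 4 times.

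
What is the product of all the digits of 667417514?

141120

6×6×7×4×1×7×5×1×4 = 141120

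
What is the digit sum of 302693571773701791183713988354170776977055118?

209

3+0+2+6+9+3+5+7+1+7+7+3+7+0+1+7+9+1+1+8+3+7+1+3+9+8+8+3+5+4+1+7+0+7+7+6+9+7+7+0+5+5+1+1+8 = 209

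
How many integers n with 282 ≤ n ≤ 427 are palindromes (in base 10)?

The integers in [282, 427] that are palindromes (in base 10): 282, 292, 303, 313, 323, 333, …, 414, 424.
15 qualify.

15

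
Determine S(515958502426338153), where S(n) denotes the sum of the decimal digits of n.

5+1+5+9+5+8+5+0+2+4+2+6+3+3+8+1+5+3 = 75

75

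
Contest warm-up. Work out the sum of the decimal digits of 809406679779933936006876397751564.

179

8+0+9+4+0+6+6+7+9+7+7+9+9+3+3+9+3+6+0+0+6+8+7+6+3+9+7+7+5+1+5+6+4 = 179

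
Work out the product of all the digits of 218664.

2×1×8×6×6×4 = 2304

2304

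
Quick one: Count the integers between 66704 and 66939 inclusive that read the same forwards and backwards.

2

The integers in [66704, 66939] that read the same forwards and backwards: 66766, 66866.
2 qualify.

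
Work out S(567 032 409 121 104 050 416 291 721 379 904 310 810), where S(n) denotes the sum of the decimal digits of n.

5+6+7+0+3+2+4+0+9+1+2+1+1+0+4+0+5+0+4+1+6+2+9+1+7+2+1+3+7+9+9+0+4+3+1+0+8+1+0 = 128

128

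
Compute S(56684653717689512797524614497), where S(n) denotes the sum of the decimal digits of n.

5+6+6+8+4+6+5+3+7+1+7+6+8+9+5+1+2+7+9+7+5+2+4+6+1+4+4+9+7 = 154

154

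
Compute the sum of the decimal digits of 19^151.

19^151 = 12353605938418008854620479769900388777940003795584514105288514340940113460963690793226426629221452312944554085990661282837486662264820108464118115018156037063238031190080425130760696243299273019
Sum of its 194 digits: 802.

802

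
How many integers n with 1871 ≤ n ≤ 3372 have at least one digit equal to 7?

368

The integers in [1871, 3372] that have at least one digit equal to 7: 1871, 1872, 1873, 1874, 1875, 1876, …, 3371, 3372.
368 qualify.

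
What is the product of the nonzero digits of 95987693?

3674160

9×5×9×8×7×6×9×3 = 3674160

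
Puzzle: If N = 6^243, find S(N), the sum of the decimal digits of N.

6^243 = 1232406111243174653059858033931395645750109691593297366462918115213294777385885342193406555126439853538535834325211970805891242706700804842800629666756850473146325522155528117527457789116416
Sum of its 190 digits: 819.

819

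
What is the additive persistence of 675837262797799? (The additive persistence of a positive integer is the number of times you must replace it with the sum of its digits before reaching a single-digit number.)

3

675837262797799 → 94 → 13 → 4 (3 steps)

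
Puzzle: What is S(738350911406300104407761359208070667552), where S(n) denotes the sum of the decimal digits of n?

7+3+8+3+5+0+9+1+1+4+0+6+3+0+0+1+0+4+4+0+7+7+6+1+3+5+9+2+0+8+0+7+0+6+6+7+5+5+2 = 145

145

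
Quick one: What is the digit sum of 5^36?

5^36 = 14551915228366851806640625
Sum of its 26 digits: 109.

109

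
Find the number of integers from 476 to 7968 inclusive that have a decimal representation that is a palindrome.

The integers in [476, 7968] that have a decimal representation that is a palindrome: 484, 494, 505, 515, 525, 535, …, 7777, 7887.
121 qualify.

121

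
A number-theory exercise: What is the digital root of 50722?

5+0+7+2+2 = 16
1+6 = 7

7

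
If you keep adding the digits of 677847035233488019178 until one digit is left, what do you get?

6+7+7+8+4+7+0+3+5+2+3+3+4+8+8+0+1+9+1+7+8 = 101
1+0+1 = 2
(Equivalently, 677847035233488019178 mod 9 = 2.)

2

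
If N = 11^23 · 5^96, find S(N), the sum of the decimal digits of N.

419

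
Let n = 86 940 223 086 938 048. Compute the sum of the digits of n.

80

8+6+9+4+0+2+2+3+0+8+6+9+3+8+0+4+8 = 80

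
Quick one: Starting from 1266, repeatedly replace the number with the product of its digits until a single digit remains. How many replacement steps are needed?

3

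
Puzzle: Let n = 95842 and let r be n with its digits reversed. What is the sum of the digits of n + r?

11

Reversal of 95842 is 24859; 95842 + 24859 = 120701.
Digit sum of 120701: 1+2+0+7+0+1 = 11.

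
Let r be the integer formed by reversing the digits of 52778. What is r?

Reversing 52778 gives 87725.

87725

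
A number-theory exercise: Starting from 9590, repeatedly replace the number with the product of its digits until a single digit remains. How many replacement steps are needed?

1

9590 → 0 (1 step)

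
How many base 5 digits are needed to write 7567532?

10

7567532 in base 5 is 3414130112, which has 10 digits.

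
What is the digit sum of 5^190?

5^190 = 6372367644529809108115521591070847222364418220770475144295543413544651606052232643772359498880730743763933787704445421695709228515625
Sum of its 133 digits: 571.

571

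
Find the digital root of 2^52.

The digital root of n equals n mod 9 (or 9 when 9 | n), so we need 2^52 mod 9.
2^52 ≡ 7 (mod 9), so the digital root is 7.

7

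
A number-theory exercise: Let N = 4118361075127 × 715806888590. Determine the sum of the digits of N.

4118361075127 × 715806888590 = 2947951227276825109100930
Sum of its 25 digits: 101.

101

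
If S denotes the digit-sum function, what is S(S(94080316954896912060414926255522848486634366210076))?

First digit sum: 219.
2+1+9 = 12.

12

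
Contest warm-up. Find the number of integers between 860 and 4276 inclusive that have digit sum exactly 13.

237

The integers in [860, 4276] that have digit sum exactly 13: 904, 913, 922, 931, 940, 1039, …, 4261, 4270.
237 qualify.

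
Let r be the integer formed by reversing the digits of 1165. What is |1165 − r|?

Reverse of 1165 is 5611.
|1165 − 5611| = 4446

4446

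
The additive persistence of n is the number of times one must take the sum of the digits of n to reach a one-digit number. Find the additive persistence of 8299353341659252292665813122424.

8299353341659252292665813122424 → 133 → 7 (2 steps)

2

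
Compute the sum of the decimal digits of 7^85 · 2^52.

445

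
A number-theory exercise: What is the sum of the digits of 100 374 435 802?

37

1+0+0+3+7+4+4+3+5+8+0+2 = 37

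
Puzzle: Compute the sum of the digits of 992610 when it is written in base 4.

15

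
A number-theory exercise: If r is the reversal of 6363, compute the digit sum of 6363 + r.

Reversal of 6363 is 3636; 6363 + 3636 = 9999.
Digit sum of 9999: 9+9+9+9 = 36.

36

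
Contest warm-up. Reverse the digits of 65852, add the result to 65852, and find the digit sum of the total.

Reversal of 65852 is 25856; 65852 + 25856 = 91708.
Digit sum of 91708: 9+1+7+0+8 = 25.

25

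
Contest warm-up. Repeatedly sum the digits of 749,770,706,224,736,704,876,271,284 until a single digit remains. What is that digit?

7+4+9+7+7+0+7+0+6+2+2+4+7+3+6+7+0+4+8+7+6+2+7+1+2+8+4 = 127
1+2+7 = 10
1+0 = 1
(Equivalently, 749,770,706,224,736,704,876,271,284 mod 9 = 1.)

1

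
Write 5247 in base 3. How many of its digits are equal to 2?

5247 in base 3 is 21012100.
The digit 2 appears 2 times.

2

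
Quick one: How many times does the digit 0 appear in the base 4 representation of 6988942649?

6988942649 in base 4 is 12200210230310321.
The digit 0 appears 5 times.

5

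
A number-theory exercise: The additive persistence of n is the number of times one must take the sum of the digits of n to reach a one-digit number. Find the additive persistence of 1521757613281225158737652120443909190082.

1521757613281225158737652120443909190082 → 154 → 10 → 1 (3 steps)

3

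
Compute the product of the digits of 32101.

0

3×2×1×0×1 = 0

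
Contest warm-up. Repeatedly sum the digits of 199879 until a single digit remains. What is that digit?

7

1+9+9+8+7+9 = 43
4+3 = 7
(Equivalently, 199879 mod 9 = 7.)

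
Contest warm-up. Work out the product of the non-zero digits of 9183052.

2160

9×1×8×3×5×2 = 2160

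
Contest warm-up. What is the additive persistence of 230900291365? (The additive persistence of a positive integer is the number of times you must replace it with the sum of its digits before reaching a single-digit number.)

2

230900291365 → 40 → 4 (2 steps)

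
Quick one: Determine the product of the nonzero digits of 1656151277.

88200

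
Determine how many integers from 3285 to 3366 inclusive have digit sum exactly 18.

6

The integers in [3285, 3366] that have digit sum exactly 18: 3285, 3294, 3339, 3348, 3357, 3366.
6 qualify.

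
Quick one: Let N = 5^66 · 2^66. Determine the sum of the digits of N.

1

5^66 · 2^66 = 1000000000000000000000000000000000000000000000000000000000000000000
Sum of its 67 digits: 1.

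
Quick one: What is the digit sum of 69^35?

315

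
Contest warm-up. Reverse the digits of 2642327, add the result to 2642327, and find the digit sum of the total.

52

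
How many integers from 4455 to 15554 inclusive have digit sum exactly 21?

715

The integers in [4455, 15554] that have digit sum exactly 21: 4458, 4467, 4476, 4485, 4494, 4539, …, 15537, 15546.
715 qualify.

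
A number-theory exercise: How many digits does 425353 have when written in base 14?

5

425353 in base 14 is B1025, which has 5 digits.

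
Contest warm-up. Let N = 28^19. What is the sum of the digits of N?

100

28^19 = 3133304450029408431470804992
Sum of its 28 digits: 100.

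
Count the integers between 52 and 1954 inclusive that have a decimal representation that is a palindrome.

104

The integers in [52, 1954] that have a decimal representation that is a palindrome: 55, 66, 77, 88, 99, 101, …, 1771, 1881.
104 qualify.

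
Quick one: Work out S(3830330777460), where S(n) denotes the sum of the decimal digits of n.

3+8+3+0+3+3+0+7+7+7+4+6+0 = 51

51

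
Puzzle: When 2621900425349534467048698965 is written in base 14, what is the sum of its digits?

190

2621900425349534467048698965 in base 14 is B5C4C086469C9DDCA2B81D09.
Digit sum: 11+5+12+4+12+0+8+6+4+6+9+12+9+13+13+12+10+2+11+8+1+13+0+9 = 190.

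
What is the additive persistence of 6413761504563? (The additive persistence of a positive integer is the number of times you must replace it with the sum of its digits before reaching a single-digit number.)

2

6413761504563 → 51 → 6 (2 steps)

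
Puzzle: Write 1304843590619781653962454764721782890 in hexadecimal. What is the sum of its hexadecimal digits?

240

1304843590619781653962454764721782890 in base 16 is FB4DC1897EC3583758BCB03ED3C06A.
Digit sum: 15+11+4+13+12+1+8+9+7+14+12+3+5+8+3+7+5+8+11+12+11+0+3+14+13+3+12+0+6+10 = 240.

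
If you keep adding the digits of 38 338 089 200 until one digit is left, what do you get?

8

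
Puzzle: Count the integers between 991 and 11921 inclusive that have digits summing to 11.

The integers in [991, 11921] that have digits summing to 11: 1019, 1028, 1037, 1046, 1055, 1064, …, 11810, 11900.
397 qualify.

397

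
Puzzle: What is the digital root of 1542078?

9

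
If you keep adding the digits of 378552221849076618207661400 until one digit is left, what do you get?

2

3+7+8+5+5+2+2+2+1+8+4+9+0+7+6+6+1+8+2+0+7+6+6+1+4+0+0 = 110
1+1+0 = 2
(Equivalently, 378552221849076618207661400 mod 9 = 2.)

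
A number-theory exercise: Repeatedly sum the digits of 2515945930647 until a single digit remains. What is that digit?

6

2+5+1+5+9+4+5+9+3+0+6+4+7 = 60
6+0 = 6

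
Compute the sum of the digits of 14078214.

27

1+4+0+7+8+2+1+4 = 27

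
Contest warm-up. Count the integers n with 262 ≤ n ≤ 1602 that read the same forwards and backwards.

80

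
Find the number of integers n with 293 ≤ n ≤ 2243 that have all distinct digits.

1126

The integers in [293, 2243] that have all distinct digits: 293, 294, 295, 296, 297, 298, …, 2197, 2198.
1126 qualify.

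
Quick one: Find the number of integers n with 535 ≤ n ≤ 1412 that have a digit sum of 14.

The integers in [535, 1412] that have a digit sum of 14: 536, 545, 554, 563, 572, 581, …, 1391, 1409.
68 qualify.

68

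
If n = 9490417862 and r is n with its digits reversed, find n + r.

12177558811

Reverse of 9490417862 is 2687140949.
9490417862 + 2687140949 = 12177558811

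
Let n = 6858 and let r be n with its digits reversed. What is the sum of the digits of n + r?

18

Reversal of 6858 is 8586; 6858 + 8586 = 15444.
Digit sum of 15444: 1+5+4+4+4 = 18.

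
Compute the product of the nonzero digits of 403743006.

6048

4×3×7×4×3×6 = 6048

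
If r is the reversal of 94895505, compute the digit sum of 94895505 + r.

Reversal of 94895505 is 50559849; 94895505 + 50559849 = 145455354.
Digit sum of 145455354: 1+4+5+4+5+5+3+5+4 = 36.

36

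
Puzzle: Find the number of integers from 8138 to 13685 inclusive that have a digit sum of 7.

The integers in [8138, 13685] that have a digit sum of 7: 10006, 10015, 10024, 10033, 10042, 10051, …, 13210, 13300.
74 qualify.

74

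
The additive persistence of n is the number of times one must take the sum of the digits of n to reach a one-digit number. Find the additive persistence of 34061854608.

34061854608 → 45 → 9 (2 steps)

2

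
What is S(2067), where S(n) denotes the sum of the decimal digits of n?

2+0+6+7 = 15

15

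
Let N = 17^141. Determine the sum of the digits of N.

791

17^141 = 311385162313144107424873085781559072480877648857389823050107709241416742258473647555902209193076546579989129429693388636220054676046019437442998040875220981995532229959710417
Sum of its 174 digits: 791.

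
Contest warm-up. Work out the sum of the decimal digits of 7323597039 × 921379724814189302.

141

7323597039 × 921379724814189302 = 6747813824443831597312676778
Sum of its 28 digits: 141.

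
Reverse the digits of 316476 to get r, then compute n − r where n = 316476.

Reverse of 316476 is 674613.
316476 − 674613 = -358137

-358137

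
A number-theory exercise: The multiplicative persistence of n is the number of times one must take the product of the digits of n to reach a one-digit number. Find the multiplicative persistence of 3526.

2

3526 → 180 → 0 (2 steps)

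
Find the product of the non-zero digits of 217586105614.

403200

2×1×7×5×8×6×1×5×6×1×4 = 403200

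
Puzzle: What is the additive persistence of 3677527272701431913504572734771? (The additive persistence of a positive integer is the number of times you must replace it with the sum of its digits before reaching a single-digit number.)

3677527272701431913504572734771 → 129 → 12 → 3 (3 steps)

3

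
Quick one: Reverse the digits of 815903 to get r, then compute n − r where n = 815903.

506385

Reverse of 815903 is 309518.
815903 − 309518 = 506385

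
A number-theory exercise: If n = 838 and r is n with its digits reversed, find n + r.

Reverse of 838 is 838.
838 + 838 = 1676

1676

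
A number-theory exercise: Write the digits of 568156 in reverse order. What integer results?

Reversing 568156 gives 651865.

651865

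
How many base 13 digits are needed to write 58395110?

58395110 in base 13 is C137627, which has 7 digits.

7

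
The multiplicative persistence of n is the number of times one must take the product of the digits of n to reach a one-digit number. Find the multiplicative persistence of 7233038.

7233038 → 0 (1 step)

1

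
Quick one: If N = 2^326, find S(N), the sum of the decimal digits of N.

445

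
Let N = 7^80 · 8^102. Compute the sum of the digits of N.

7^80 · 8^102 = 5284718689013391292838501804510729633335130000929056638484888366011231983137718088839812758473894576558167799330817423188467394623810563650244976734010358104064
Sum of its 160 digits: 715.

715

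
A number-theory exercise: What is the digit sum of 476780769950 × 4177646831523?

476780769950 × 4177646831523 = 1991821672912713871133850
Sum of its 25 digits: 105.

105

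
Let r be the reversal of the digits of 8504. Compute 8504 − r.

Reverse of 8504 is 4058.
8504 − 4058 = 4446

4446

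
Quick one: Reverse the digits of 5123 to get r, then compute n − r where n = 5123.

Reverse of 5123 is 3215.
5123 − 3215 = 1908

1908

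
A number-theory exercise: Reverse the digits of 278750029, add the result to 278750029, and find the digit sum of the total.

Reversal of 278750029 is 920057872; 278750029 + 920057872 = 1198807901.
Digit sum of 1198807901: 1+1+9+8+8+0+7+9+0+1 = 44.

44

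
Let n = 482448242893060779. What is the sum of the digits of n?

87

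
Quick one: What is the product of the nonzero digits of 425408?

1280

4×2×5×4×8 = 1280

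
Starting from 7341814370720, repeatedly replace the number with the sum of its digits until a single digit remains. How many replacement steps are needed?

3

7341814370720 → 47 → 11 → 2 (3 steps)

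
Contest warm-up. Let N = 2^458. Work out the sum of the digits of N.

616

2^458 = 744282853678701455922507579277316643178128753343813693728245963960974631028119473486019635930893891134220822124816566203939432067701407744
Sum of its 138 digits: 616.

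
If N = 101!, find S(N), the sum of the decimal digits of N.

101! = 9425947759838359420851623124482936749562312794702543768327889353416977599316221476503087861591808346911623490003549599583369706302603264000000000000000000000000
Sum of its 160 digits: 639.

639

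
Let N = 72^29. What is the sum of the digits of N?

279

72^29 = 728857113063526668247098229876984590549890725463457792
Sum of its 54 digits: 279.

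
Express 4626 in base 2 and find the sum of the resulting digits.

4626 in base 2 is 1001000010010.
Digit sum: 1+0+0+1+0+0+0+0+1+0+0+1+0 = 4.

4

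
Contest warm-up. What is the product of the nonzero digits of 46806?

1152

4×6×8×6 = 1152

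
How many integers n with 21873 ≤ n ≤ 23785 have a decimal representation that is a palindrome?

19

The integers in [21873, 23785] that have a decimal representation that is a palindrome: 21912, 22022, 22122, 22222, 22322, 22422, …, 23632, 23732.
19 qualify.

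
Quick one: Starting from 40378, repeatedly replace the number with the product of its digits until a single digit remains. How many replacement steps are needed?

1

40378 → 0 (1 step)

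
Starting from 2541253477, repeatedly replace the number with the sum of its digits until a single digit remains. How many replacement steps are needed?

2

2541253477 → 40 → 4 (2 steps)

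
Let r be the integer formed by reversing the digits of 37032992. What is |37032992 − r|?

7109919

Reverse of 37032992 is 29923073.
|37032992 − 29923073| = 7109919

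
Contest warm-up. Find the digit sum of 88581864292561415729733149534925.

156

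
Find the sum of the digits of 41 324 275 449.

45

4+1+3+2+4+2+7+5+4+4+9 = 45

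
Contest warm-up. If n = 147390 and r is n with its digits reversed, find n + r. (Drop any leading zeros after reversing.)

241131

Reverse of 147390 is 93741.
147390 + 93741 = 241131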